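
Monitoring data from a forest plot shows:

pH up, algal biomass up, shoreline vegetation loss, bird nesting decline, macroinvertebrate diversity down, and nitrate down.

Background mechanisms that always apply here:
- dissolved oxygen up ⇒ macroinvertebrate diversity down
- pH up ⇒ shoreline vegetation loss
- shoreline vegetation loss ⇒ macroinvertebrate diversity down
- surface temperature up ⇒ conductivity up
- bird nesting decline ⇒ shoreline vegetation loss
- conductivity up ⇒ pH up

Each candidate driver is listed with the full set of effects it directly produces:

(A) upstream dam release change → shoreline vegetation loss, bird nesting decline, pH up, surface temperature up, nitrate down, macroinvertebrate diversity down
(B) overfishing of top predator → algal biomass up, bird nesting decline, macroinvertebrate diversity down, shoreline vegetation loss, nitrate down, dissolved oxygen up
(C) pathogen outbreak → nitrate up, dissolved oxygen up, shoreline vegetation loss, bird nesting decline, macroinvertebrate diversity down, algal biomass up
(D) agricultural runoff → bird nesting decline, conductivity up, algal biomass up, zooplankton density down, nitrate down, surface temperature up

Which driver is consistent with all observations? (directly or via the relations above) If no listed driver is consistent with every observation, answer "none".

For each candidate, compare predicted effects to what was observed:
(A) upstream dam release change — pH up match; algal biomass up miss; shoreline vegetation loss match; bird nesting decline match; macroinvertebrate diversity down match; nitrate down match
(B) overfishing of top predator — pH up miss; algal biomass up match; shoreline vegetation loss match; bird nesting decline match; macroinvertebrate diversity down match; nitrate down match
(C) pathogen outbreak — fails on pH up, nitrate down (predicts nitrate up, not nitrate down)
(D) agricultural runoff — pH up match (via conductivity up → pH up); algal biomass up match; shoreline vegetation loss match (via bird nesting decline → shoreline vegetation loss); bird nesting decline match; macroinvertebrate diversity down match (via bird nesting decline → shoreline vegetation loss → macroinvertebrate diversity down); nitrate down match
(D) alone accounts for all the evidence.

D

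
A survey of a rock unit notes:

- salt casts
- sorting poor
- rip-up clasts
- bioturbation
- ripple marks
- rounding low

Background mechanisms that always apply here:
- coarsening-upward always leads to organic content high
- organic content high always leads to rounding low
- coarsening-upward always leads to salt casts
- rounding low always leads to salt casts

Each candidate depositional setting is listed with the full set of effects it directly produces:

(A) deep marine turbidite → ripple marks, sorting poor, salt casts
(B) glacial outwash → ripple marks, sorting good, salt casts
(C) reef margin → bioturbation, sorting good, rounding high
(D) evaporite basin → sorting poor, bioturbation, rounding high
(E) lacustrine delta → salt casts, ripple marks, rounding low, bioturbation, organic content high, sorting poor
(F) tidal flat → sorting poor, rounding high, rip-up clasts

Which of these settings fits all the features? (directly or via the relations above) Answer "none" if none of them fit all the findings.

For each candidate, compare predicted effects to what was observed:
(A) deep marine turbidite — salt casts yes; sorting poor yes; rip-up clasts NO; bioturbation NO; ripple marks yes; rounding low NO
(B) glacial outwash — fails on sorting poor, rip-up clasts, bioturbation, rounding low (predicts sorting good, not sorting poor)
(C) reef margin — salt casts NO; sorting poor NO; rip-up clasts NO; bioturbation yes; ripple marks NO; rounding low NO
(D) evaporite basin — fails on salt casts, rip-up clasts, ripple marks, rounding low (predicts rounding high, not rounding low)
(E) lacustrine delta — does not account for rip-up clasts
(F) tidal flat — salt casts NO; sorting poor yes; rip-up clasts yes; bioturbation NO; ripple marks NO; rounding low NO
None of the listed candidates fits everything.

none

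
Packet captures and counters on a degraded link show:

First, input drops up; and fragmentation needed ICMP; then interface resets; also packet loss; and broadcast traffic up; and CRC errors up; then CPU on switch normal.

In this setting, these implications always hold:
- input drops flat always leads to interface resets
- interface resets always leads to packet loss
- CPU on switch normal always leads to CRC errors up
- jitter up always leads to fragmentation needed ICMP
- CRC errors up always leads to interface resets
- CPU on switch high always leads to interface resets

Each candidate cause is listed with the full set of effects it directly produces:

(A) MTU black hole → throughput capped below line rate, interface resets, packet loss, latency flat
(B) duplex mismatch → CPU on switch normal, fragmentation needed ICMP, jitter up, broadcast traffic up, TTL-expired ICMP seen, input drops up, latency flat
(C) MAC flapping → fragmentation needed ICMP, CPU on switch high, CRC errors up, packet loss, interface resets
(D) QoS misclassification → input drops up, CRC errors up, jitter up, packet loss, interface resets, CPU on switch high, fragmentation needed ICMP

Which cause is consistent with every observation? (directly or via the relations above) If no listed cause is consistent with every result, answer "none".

For each candidate, compare predicted effects to what was observed:
(A) MTU black hole — input drops up ✗; fragmentation needed ICMP ✗; interface resets ✓; packet loss ✓; broadcast traffic up ✗; CRC errors up ✗; CPU on switch normal ✗
(B) duplex mismatch — accounts for every observation (interface resets via CPU on switch normal → CRC errors up → interface resets)
(C) MAC flapping — fails on input drops up, broadcast traffic up, CPU on switch normal (predicts CPU on switch high, not CPU on switch normal)
(D) QoS misclassification — fails on broadcast traffic up, CPU on switch normal (predicts CPU on switch high, not CPU on switch normal)
(B) is the only candidate with no mismatches.

B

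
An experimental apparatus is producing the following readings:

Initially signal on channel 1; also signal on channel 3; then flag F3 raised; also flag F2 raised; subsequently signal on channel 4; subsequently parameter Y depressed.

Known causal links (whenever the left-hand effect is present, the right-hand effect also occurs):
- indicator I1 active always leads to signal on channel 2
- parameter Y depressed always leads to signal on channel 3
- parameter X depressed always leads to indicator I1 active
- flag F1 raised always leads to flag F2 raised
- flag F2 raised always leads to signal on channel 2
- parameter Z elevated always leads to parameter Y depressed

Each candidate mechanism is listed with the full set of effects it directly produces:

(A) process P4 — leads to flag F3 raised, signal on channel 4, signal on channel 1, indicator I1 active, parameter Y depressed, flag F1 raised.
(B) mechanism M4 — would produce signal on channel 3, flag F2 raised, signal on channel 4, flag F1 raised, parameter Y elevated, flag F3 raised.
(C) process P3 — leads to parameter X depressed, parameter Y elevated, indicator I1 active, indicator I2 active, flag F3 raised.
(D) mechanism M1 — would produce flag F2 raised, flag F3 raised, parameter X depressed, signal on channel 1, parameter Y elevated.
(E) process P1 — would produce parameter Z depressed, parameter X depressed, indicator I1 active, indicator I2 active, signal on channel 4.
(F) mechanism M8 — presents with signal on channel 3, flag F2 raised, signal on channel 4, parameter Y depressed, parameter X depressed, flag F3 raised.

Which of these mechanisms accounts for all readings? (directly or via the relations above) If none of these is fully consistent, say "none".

Per-candidate check:
(A) process P4 — accounts for every observation (signal on channel 3 through parameter Y depressed → signal on channel 3)
(B) mechanism M4 — fails on signal on channel 1, parameter Y depressed (predicts parameter Y elevated, not parameter Y depressed)
(C) process P3 — signal on channel 1 -; signal on channel 3 -; flag F3 raised +; flag F2 raised -; signal on channel 4 -; parameter Y depressed -
(D) mechanism M1 — fails on signal on channel 3, signal on channel 4, parameter Y depressed (predicts parameter Y elevated, not parameter Y depressed)
(E) process P1 — does not account for signal on channel 1, signal on channel 3, flag F3 raised, flag F2 raised, parameter Y depressed
(F) mechanism M8 — does not account for signal on channel 1
(A) is the only candidate with no mismatches.

A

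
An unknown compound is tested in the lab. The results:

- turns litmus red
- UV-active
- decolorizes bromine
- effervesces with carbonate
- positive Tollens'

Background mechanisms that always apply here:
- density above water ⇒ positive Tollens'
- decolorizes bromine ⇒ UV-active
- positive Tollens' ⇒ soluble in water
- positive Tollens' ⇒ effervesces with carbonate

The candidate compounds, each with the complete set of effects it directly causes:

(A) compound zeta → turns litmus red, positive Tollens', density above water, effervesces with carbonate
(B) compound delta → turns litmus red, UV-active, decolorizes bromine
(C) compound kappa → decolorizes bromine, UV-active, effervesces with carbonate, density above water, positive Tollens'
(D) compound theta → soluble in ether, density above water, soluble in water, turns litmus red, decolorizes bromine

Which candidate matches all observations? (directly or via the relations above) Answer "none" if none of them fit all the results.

Checking each candidate against the observations:
(A) compound zeta — does not account for UV-active, decolorizes bromine
(B) compound delta — does not account for effervesces with carbonate, positive Tollens'
(C) compound kappa — does not account for turns litmus red
(D) compound theta — accounts for every observation (UV-active by decolorizes bromine → UV-active)
(D) alone accounts for all the evidence.

D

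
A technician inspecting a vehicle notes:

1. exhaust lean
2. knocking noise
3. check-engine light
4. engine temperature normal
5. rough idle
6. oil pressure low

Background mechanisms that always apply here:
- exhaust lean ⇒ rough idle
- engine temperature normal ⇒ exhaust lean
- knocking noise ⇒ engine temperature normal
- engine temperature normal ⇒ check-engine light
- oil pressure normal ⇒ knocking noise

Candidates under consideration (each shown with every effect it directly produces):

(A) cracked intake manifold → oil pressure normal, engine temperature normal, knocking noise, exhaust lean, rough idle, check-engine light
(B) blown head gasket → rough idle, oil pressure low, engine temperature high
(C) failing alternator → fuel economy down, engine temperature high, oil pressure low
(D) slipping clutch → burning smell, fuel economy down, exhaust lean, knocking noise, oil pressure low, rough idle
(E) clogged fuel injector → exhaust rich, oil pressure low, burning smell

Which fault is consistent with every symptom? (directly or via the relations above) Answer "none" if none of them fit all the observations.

D

Testing each hypothesis:
(A) cracked intake manifold — fails on oil pressure low (predicts oil pressure normal, not oil pressure low)
(B) blown head gasket — fails on exhaust lean, knocking noise, check-engine light, engine temperature normal (predicts engine temperature high, not engine temperature normal)
(C) failing alternator — fails on exhaust lean, knocking noise, check-engine light, engine temperature normal, rough idle (predicts engine temperature high, not engine temperature normal)
(D) slipping clutch — exhaust lean yes; knocking noise yes; check-engine light yes (by knocking noise → engine temperature normal → check-engine light); engine temperature normal yes (by knocking noise → engine temperature normal); rough idle yes; oil pressure low yes
(E) clogged fuel injector — fails on exhaust lean, knocking noise, check-engine light, engine temperature normal, rough idle (predicts exhaust rich, not exhaust lean)
(D) is the only candidate with no mismatches.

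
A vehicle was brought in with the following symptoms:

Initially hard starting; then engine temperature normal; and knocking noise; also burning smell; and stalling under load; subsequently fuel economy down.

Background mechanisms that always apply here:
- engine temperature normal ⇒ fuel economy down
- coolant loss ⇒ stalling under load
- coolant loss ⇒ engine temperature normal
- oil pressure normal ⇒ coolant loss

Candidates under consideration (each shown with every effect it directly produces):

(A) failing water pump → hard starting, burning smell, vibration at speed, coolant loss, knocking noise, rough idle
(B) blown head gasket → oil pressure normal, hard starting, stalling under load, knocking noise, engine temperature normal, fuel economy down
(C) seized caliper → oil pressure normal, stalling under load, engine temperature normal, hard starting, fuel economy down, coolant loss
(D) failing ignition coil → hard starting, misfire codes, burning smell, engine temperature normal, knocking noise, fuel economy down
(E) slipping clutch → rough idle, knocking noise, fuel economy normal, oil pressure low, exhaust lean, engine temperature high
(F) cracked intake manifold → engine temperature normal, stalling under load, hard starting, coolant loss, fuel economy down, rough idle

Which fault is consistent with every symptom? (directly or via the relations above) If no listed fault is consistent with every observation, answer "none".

Checking each candidate against the observations:
(A) failing water pump — hard starting yes; engine temperature normal yes (by coolant loss → engine temperature normal); knocking noise yes; burning smell yes; stalling under load yes (by coolant loss → stalling under load); fuel economy down yes (by coolant loss → engine temperature normal → fuel economy down)
(B) blown head gasket — hard starting yes; engine temperature normal yes; knocking noise yes; burning smell NO; stalling under load yes; fuel economy down yes
(C) seized caliper — does not account for knocking noise, burning smell
(D) failing ignition coil — hard starting yes; engine temperature normal yes; knocking noise yes; burning smell yes; stalling under load NO; fuel economy down yes
(E) slipping clutch — fails on hard starting, engine temperature normal, burning smell, stalling under load, fuel economy down (predicts engine temperature high, not engine temperature normal; predicts fuel economy normal, not fuel economy down)
(F) cracked intake manifold — does not account for knocking noise, burning smell
(A) is the only candidate with no mismatches.

A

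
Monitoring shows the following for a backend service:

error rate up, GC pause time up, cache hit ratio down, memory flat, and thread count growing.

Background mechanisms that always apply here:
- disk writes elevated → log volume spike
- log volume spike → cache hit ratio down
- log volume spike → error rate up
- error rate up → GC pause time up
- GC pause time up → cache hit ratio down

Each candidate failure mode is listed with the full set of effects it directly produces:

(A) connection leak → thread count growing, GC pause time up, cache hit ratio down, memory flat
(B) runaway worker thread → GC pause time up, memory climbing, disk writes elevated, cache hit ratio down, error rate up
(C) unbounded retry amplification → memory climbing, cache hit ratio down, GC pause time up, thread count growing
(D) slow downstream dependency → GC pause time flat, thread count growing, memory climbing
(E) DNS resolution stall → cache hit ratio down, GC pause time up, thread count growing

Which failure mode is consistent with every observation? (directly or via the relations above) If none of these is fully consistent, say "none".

Per-candidate check:
(A) connection leak — does not account for error rate up
(B) runaway worker thread — error rate up yes; GC pause time up yes; cache hit ratio down yes; memory flat NO; thread count growing NO
(C) unbounded retry amplification — fails on error rate up, memory flat (predicts memory climbing, not memory flat)
(D) slow downstream dependency — error rate up NO; GC pause time up NO; cache hit ratio down NO; memory flat NO; thread count growing yes
(E) DNS resolution stall — does not account for error rate up, memory flat
Every candidate fails on at least one observation.

none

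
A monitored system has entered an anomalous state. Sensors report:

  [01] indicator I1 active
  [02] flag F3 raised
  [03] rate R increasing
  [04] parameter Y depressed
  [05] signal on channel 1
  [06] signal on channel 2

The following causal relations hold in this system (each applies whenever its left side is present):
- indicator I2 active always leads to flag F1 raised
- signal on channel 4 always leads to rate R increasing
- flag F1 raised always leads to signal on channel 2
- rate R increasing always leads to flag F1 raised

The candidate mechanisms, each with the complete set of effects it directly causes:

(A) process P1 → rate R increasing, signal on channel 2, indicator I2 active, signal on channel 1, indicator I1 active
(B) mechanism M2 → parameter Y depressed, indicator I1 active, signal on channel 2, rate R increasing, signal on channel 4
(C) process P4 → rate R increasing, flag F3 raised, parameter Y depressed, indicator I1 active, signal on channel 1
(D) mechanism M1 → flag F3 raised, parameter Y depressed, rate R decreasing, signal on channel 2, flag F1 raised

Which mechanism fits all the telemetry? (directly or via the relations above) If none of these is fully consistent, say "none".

C

Testing each hypothesis:
(A) process P1 — does not account for flag F3 raised, parameter Y depressed
(B) mechanism M2 — does not account for flag F3 raised, signal on channel 1
(C) process P4 — indicator I1 active +; flag F3 raised +; rate R increasing +; parameter Y depressed +; signal on channel 1 +; signal on channel 2 + (through rate R increasing → flag F1 raised → signal on channel 2)
(D) mechanism M1 — fails on indicator I1 active, rate R increasing, signal on channel 1 (predicts rate R decreasing, not rate R increasing)
(C) alone accounts for all the evidence.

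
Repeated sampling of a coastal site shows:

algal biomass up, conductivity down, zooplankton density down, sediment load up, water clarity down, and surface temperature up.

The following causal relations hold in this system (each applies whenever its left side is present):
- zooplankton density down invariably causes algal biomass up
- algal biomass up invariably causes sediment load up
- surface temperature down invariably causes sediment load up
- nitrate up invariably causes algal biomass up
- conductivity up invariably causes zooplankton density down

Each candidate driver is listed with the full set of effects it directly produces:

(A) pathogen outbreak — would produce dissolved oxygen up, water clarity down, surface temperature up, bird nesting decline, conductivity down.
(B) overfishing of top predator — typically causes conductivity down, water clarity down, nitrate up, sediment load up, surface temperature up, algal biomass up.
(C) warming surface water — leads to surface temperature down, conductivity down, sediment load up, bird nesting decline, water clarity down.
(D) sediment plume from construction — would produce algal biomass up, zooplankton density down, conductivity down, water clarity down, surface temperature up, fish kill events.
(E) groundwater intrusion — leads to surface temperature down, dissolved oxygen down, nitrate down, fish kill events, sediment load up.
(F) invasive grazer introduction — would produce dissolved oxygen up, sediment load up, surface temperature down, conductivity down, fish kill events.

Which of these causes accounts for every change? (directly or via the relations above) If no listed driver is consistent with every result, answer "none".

Checking each candidate against the observations:
(A) pathogen outbreak — algal biomass up ✗; conductivity down ✓; zooplankton density down ✗; sediment load up ✗; water clarity down ✓; surface temperature up ✓
(B) overfishing of top predator — algal biomass up ✓; conductivity down ✓; zooplankton density down ✗; sediment load up ✓; water clarity down ✓; surface temperature up ✓
(C) warming surface water — fails on algal biomass up, zooplankton density down, surface temperature up (predicts surface temperature down, not surface temperature up)
(D) sediment plume from construction — accounts for every observation (sediment load up by algal biomass up → sediment load up)
(E) groundwater intrusion — algal biomass up ✗; conductivity down ✗; zooplankton density down ✗; sediment load up ✓; water clarity down ✗; surface temperature up ✗
(F) invasive grazer introduction — algal biomass up ✗; conductivity down ✓; zooplankton density down ✗; sediment load up ✓; water clarity down ✗; surface temperature up ✗
(D) is the only candidate with no mismatches.

D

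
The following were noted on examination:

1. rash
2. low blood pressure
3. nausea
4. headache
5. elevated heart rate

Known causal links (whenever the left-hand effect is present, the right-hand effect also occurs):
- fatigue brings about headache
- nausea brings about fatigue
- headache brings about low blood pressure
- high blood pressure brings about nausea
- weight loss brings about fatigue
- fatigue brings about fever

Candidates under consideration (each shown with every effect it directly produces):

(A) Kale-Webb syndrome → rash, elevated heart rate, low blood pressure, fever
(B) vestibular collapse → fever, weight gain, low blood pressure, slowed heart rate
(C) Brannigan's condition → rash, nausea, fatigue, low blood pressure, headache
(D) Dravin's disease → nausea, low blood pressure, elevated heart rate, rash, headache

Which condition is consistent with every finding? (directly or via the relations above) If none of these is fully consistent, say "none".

D

Testing each hypothesis:
(A) Kale-Webb syndrome — rash ✓; low blood pressure ✓; nausea ✗; headache ✗; elevated heart rate ✓
(B) vestibular collapse — fails on rash, nausea, headache, elevated heart rate (predicts slowed heart rate, not elevated heart rate)
(C) Brannigan's condition — does not account for elevated heart rate
(D) Dravin's disease — accounts for every observation
(D) alone accounts for all the evidence.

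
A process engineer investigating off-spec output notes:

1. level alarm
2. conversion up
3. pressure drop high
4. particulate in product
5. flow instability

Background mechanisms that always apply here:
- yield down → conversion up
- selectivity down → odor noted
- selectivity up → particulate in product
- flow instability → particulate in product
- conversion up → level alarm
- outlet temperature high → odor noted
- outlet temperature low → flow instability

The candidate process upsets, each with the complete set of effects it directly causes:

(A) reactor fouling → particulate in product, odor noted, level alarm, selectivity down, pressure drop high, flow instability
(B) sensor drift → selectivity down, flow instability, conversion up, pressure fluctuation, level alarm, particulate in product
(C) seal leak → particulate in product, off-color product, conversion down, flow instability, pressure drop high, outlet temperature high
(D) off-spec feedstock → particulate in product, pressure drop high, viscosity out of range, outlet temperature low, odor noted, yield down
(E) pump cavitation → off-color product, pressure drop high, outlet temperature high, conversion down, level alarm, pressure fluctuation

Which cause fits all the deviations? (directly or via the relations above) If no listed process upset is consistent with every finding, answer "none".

D

Checking each candidate against the observations:
(A) reactor fouling — level alarm match; conversion up miss; pressure drop high match; particulate in product match; flow instability match
(B) sensor drift — level alarm match; conversion up match; pressure drop high miss; particulate in product match; flow instability match
(C) seal leak — fails on level alarm, conversion up (predicts conversion down, not conversion up)
(D) off-spec feedstock — level alarm match (via yield down → conversion up → level alarm); conversion up match (via yield down → conversion up); pressure drop high match; particulate in product match; flow instability match (via outlet temperature low → flow instability)
(E) pump cavitation — level alarm match; conversion up miss; pressure drop high match; particulate in product miss; flow instability miss
(D) alone accounts for all the evidence.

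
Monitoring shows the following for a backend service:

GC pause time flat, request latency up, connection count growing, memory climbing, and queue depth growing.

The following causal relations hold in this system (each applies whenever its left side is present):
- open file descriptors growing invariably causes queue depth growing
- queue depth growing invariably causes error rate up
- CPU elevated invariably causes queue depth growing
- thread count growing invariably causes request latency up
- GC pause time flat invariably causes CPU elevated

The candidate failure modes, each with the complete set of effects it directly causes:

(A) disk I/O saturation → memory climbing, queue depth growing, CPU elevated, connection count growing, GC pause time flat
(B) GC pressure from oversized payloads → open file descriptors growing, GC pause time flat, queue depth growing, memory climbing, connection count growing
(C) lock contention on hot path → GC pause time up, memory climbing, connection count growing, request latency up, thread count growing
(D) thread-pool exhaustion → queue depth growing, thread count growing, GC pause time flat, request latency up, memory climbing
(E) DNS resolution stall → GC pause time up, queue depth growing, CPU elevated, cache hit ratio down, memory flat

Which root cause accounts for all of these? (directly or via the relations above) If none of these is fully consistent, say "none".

Per-candidate check:
(A) disk I/O saturation — does not account for request latency up
(B) GC pressure from oversized payloads — GC pause time flat +; request latency up -; connection count growing +; memory climbing +; queue depth growing +
(C) lock contention on hot path — fails on GC pause time flat, queue depth growing (predicts GC pause time up, not GC pause time flat)
(D) thread-pool exhaustion — does not account for connection count growing
(E) DNS resolution stall — fails on GC pause time flat, request latency up, connection count growing, memory climbing (predicts GC pause time up, not GC pause time flat; predicts memory flat, not memory climbing)
Every candidate fails on at least one observation.

none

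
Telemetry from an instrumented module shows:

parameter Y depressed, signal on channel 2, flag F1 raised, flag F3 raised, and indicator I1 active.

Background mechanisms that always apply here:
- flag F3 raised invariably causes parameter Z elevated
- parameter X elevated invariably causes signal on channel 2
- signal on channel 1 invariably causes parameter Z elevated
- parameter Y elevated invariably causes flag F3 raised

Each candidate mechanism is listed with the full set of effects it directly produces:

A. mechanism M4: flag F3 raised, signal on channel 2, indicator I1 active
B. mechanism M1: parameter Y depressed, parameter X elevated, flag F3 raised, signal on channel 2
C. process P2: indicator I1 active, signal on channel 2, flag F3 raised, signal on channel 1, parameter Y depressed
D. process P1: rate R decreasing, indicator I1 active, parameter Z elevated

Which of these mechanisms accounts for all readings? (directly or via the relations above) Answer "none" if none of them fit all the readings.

Per-candidate check:
(A) mechanism M4 — parameter Y depressed ✗; signal on channel 2 ✓; flag F1 raised ✗; flag F3 raised ✓; indicator I1 active ✓
(B) mechanism M1 — parameter Y depressed ✓; signal on channel 2 ✓; flag F1 raised ✗; flag F3 raised ✓; indicator I1 active ✗
(C) process P2 — does not account for flag F1 raised
(D) process P1 — does not account for parameter Y depressed, signal on channel 2, flag F1 raised, flag F3 raised
Every candidate fails on at least one observation.

none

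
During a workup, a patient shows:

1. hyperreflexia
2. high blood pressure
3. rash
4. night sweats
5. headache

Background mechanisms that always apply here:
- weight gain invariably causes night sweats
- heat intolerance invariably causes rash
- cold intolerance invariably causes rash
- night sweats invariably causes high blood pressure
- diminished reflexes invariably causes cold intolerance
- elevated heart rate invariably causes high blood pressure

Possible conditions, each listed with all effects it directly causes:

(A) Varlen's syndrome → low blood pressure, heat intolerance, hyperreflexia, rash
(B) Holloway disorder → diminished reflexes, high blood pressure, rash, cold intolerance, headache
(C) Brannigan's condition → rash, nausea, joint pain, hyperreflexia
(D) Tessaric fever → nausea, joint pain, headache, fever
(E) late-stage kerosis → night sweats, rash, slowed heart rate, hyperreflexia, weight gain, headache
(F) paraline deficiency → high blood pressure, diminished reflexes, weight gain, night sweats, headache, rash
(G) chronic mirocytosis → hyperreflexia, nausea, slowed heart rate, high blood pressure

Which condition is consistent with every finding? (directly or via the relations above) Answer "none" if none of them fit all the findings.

E

Checking each candidate against the observations:
(A) Varlen's syndrome — hyperreflexia match; high blood pressure miss; rash match; night sweats miss; headache miss
(B) Holloway disorder — hyperreflexia miss; high blood pressure match; rash match; night sweats miss; headache match
(C) Brannigan's condition — hyperreflexia match; high blood pressure miss; rash match; night sweats miss; headache miss
(D) Tessaric fever — does not account for hyperreflexia, high blood pressure, rash, night sweats
(E) late-stage kerosis — hyperreflexia match; high blood pressure match (by night sweats → high blood pressure); rash match; night sweats match; headache match
(F) paraline deficiency — hyperreflexia miss; high blood pressure match; rash match; night sweats match; headache match
(G) chronic mirocytosis — does not account for rash, night sweats, headache
(E) is the only candidate with no mismatches.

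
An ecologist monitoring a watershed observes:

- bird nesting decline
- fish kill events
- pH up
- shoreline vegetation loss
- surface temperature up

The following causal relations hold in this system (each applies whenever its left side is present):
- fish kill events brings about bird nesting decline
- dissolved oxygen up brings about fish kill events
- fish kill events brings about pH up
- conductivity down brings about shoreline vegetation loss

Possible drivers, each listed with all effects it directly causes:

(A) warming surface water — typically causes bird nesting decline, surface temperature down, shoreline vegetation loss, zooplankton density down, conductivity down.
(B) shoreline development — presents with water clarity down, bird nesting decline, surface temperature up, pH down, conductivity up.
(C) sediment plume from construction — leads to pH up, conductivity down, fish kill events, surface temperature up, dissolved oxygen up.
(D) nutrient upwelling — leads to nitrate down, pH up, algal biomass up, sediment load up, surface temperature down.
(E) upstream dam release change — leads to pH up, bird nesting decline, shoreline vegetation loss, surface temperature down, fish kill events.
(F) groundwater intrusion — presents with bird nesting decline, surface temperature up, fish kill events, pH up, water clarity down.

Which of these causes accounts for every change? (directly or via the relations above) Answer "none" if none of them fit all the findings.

C

Testing each hypothesis:
(A) warming surface water — bird nesting decline +; fish kill events -; pH up -; shoreline vegetation loss +; surface temperature up -
(B) shoreline development — bird nesting decline +; fish kill events -; pH up -; shoreline vegetation loss -; surface temperature up +
(C) sediment plume from construction — bird nesting decline + (by fish kill events → bird nesting decline); fish kill events +; pH up +; shoreline vegetation loss + (by conductivity down → shoreline vegetation loss); surface temperature up +
(D) nutrient upwelling — bird nesting decline -; fish kill events -; pH up +; shoreline vegetation loss -; surface temperature up -
(E) upstream dam release change — fails on surface temperature up (predicts surface temperature down, not surface temperature up)
(F) groundwater intrusion — does not account for shoreline vegetation loss
(C) is the only candidate with no mismatches.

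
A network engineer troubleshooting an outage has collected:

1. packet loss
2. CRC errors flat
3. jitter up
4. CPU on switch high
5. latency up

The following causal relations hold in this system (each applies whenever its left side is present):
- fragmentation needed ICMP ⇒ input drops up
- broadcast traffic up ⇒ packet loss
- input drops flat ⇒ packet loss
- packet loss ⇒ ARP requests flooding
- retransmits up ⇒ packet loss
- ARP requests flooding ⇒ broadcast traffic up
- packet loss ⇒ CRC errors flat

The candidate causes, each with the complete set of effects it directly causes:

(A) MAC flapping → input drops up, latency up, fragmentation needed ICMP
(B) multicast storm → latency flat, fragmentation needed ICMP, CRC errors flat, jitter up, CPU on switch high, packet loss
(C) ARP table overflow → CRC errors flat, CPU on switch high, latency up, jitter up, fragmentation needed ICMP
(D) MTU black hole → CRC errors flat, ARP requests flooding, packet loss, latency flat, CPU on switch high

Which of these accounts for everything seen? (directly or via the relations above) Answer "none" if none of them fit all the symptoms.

none

For each candidate, compare predicted effects to what was observed:
(A) MAC flapping — does not account for packet loss, CRC errors flat, jitter up, CPU on switch high
(B) multicast storm — fails on latency up (predicts latency flat, not latency up)
(C) ARP table overflow — packet loss miss; CRC errors flat match; jitter up match; CPU on switch high match; latency up match
(D) MTU black hole — packet loss match; CRC errors flat match; jitter up miss; CPU on switch high match; latency up miss
No candidate is consistent with all observations.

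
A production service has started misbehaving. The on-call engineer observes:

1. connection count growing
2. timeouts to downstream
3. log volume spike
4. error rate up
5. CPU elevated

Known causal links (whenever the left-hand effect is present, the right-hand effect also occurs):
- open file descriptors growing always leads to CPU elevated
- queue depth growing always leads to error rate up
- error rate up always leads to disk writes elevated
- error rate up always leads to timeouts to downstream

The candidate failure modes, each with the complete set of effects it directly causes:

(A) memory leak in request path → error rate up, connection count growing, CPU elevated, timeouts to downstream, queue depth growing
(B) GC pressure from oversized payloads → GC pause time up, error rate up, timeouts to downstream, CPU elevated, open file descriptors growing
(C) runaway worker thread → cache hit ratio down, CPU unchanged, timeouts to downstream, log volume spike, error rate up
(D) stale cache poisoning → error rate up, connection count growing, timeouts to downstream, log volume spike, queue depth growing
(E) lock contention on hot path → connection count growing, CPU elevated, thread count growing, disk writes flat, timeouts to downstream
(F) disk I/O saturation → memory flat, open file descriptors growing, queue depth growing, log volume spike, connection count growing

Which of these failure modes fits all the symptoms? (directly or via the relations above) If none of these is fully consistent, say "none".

F

Per-candidate check:
(A) memory leak in request path — does not account for log volume spike
(B) GC pressure from oversized payloads — does not account for connection count growing, log volume spike
(C) runaway worker thread — fails on connection count growing, CPU elevated (predicts CPU unchanged, not CPU elevated)
(D) stale cache poisoning — does not account for CPU elevated
(E) lock contention on hot path — connection count growing ✓; timeouts to downstream ✓; log volume spike ✗; error rate up ✗; CPU elevated ✓
(F) disk I/O saturation — connection count growing ✓; timeouts to downstream ✓ (through queue depth growing → error rate up → timeouts to downstream); log volume spike ✓; error rate up ✓ (through queue depth growing → error rate up); CPU elevated ✓ (through open file descriptors growing → CPU elevated)
(F) alone accounts for all the evidence.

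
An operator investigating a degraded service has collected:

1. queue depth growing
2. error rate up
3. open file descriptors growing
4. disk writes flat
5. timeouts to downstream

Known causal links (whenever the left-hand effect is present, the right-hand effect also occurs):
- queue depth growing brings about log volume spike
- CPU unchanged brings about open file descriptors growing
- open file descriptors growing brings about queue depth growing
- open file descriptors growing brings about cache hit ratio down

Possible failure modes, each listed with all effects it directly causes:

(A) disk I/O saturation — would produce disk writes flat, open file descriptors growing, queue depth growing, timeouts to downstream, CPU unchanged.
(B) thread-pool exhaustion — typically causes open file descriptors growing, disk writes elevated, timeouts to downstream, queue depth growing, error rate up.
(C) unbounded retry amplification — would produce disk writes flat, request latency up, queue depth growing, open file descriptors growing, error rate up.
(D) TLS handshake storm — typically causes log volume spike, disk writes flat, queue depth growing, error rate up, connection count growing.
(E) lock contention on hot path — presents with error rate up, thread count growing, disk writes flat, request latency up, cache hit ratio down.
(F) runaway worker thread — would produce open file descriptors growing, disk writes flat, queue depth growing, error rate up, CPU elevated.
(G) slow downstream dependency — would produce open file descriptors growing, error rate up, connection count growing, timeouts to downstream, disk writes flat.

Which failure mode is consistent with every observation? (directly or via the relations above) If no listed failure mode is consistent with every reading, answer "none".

Checking each candidate against the observations:
(A) disk I/O saturation — does not account for error rate up
(B) thread-pool exhaustion — fails on disk writes flat (predicts disk writes elevated, not disk writes flat)
(C) unbounded retry amplification — queue depth growing +; error rate up +; open file descriptors growing +; disk writes flat +; timeouts to downstream -
(D) TLS handshake storm — does not account for open file descriptors growing, timeouts to downstream
(E) lock contention on hot path — queue depth growing -; error rate up +; open file descriptors growing -; disk writes flat +; timeouts to downstream -
(F) runaway worker thread — does not account for timeouts to downstream
(G) slow downstream dependency — queue depth growing + (via open file descriptors growing → queue depth growing); error rate up +; open file descriptors growing +; disk writes flat +; timeouts to downstream +
Only (G) is consistent with every observation.

G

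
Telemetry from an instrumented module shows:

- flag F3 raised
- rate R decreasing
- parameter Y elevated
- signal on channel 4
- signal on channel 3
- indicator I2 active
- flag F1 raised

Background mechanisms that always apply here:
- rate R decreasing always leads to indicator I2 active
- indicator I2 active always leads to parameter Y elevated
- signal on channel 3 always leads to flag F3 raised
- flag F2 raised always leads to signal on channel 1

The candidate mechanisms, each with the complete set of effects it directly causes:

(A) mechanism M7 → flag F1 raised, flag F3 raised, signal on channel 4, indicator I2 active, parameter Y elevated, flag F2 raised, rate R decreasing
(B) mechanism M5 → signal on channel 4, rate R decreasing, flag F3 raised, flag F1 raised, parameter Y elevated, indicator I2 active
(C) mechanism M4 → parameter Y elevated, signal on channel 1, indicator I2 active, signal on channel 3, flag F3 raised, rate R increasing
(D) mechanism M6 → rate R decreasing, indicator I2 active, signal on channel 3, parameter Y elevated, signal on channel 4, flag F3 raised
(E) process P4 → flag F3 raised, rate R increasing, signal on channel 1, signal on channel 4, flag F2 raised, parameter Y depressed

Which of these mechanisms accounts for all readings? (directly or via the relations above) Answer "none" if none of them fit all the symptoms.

none

Checking each candidate against the observations:
(A) mechanism M7 — does not account for signal on channel 3
(B) mechanism M5 — does not account for signal on channel 3
(C) mechanism M4 — flag F3 raised ✓; rate R decreasing ✗; parameter Y elevated ✓; signal on channel 4 ✗; signal on channel 3 ✓; indicator I2 active ✓; flag F1 raised ✗
(D) mechanism M6 — does not account for flag F1 raised
(E) process P4 — flag F3 raised ✓; rate R decreasing ✗; parameter Y elevated ✗; signal on channel 4 ✓; signal on channel 3 ✗; indicator I2 active ✗; flag F1 raised ✗
Every candidate fails on at least one observation.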